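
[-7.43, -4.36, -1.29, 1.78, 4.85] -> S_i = -7.43 + 3.07*i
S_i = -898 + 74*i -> [-898, -824, -750, -676, -602]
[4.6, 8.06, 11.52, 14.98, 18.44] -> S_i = 4.60 + 3.46*i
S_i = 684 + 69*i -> [684, 753, 822, 891, 960]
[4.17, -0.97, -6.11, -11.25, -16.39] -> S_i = 4.17 + -5.14*i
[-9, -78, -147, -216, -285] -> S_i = -9 + -69*i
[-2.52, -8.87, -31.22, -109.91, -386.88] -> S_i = -2.52*3.52^i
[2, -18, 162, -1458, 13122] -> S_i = 2*-9^i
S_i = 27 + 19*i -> [27, 46, 65, 84, 103]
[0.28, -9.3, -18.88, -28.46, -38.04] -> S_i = 0.28 + -9.58*i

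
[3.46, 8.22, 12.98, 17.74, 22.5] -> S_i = 3.46 + 4.76*i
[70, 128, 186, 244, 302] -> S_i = 70 + 58*i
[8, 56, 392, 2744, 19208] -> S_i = 8*7^i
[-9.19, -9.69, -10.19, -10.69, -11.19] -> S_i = -9.19 + -0.50*i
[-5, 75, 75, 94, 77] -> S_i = Random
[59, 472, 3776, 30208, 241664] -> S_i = 59*8^i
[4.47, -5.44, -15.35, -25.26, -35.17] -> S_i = 4.47 + -9.91*i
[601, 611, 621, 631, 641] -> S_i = 601 + 10*i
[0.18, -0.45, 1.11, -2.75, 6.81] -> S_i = 0.18*(-2.48)^i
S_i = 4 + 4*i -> [4, 8, 12, 16, 20]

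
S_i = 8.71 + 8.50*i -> [8.71, 17.21, 25.71, 34.21, 42.71]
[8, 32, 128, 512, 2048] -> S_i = 8*4^i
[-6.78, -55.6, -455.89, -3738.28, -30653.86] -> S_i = -6.78*8.20^i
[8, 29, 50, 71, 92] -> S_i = 8 + 21*i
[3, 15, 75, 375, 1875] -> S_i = 3*5^i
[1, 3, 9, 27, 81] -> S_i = 1*3^i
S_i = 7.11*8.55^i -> [7.11, 60.79, 519.76, 4443.94, 37995.67]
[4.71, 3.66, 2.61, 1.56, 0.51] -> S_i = 4.71 + -1.05*i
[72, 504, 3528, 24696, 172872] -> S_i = 72*7^i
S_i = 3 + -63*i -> [3, -60, -123, -186, -249]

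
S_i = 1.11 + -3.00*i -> [1.11, -1.89, -4.89, -7.89, -10.89]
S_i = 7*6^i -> [7, 42, 252, 1512, 9072]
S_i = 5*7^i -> [5, 35, 245, 1715, 12005]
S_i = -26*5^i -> [-26, -130, -650, -3250, -16250]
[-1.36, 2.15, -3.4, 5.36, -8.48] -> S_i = -1.36*(-1.58)^i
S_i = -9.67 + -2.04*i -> [-9.67, -11.71, -13.75, -15.79, -17.83]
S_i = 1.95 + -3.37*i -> [1.95, -1.42, -4.79, -8.16, -11.53]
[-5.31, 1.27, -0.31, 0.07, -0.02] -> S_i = -5.31*(-0.24)^i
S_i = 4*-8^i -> [4, -32, 256, -2048, 16384]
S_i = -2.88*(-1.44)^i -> [-2.88, 4.15, -5.97, 8.6, -12.38]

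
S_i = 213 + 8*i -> [213, 221, 229, 237, 245]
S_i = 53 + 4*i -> [53, 57, 61, 65, 69]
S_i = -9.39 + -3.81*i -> [-9.39, -13.2, -17.01, -20.82, -24.63]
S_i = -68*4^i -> [-68, -272, -1088, -4352, -17408]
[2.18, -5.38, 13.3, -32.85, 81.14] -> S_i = 2.18*(-2.47)^i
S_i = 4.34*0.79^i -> [4.34, 3.43, 2.71, 2.14, 1.69]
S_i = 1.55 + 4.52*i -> [1.55, 6.07, 10.59, 15.11, 19.63]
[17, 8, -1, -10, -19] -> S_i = 17 + -9*i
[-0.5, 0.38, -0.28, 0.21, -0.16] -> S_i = -0.50*(-0.75)^i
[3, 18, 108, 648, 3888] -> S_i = 3*6^i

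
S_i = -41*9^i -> [-41, -369, -3321, -29889, -269001]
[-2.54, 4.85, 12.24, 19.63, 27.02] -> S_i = -2.54 + 7.39*i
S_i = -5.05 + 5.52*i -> [-5.05, 0.47, 5.99, 11.51, 17.03]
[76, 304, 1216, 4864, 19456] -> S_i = 76*4^i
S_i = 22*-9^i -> [22, -198, 1782, -16038, 144342]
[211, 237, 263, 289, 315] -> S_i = 211 + 26*i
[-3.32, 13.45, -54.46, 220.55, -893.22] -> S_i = -3.32*(-4.05)^i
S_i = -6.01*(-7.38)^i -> [-6.01, 44.35, -327.33, 2415.7, -17827.89]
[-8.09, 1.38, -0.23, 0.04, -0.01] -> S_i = -8.09*(-0.17)^i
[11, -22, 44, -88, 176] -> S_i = 11*-2^i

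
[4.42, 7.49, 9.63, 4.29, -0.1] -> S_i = Random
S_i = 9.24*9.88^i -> [9.24, 91.29, 901.96, 8911.34, 88044.0]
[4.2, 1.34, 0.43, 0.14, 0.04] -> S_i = 4.20*0.32^i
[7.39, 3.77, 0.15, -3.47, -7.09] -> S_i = 7.39 + -3.62*i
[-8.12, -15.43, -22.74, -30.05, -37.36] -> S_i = -8.12 + -7.31*i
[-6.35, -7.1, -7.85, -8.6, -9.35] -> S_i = -6.35 + -0.75*i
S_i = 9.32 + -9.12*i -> [9.32, 0.2, -8.92, -18.04, -27.16]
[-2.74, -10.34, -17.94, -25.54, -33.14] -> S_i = -2.74 + -7.60*i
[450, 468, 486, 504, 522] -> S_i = 450 + 18*i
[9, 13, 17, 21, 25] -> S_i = 9 + 4*i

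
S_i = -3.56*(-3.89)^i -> [-3.56, 13.85, -53.87, 209.56, -815.17]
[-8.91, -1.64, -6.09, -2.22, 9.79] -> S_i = Random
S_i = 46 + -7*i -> [46, 39, 32, 25, 18]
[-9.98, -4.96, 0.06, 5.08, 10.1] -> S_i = -9.98 + 5.02*i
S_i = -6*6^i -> [-6, -36, -216, -1296, -7776]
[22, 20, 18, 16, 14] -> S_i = 22 + -2*i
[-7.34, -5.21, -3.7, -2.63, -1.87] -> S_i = -7.34*0.71^i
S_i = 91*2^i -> [91, 182, 364, 728, 1456]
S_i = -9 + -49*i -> [-9, -58, -107, -156, -205]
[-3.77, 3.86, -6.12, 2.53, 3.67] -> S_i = Random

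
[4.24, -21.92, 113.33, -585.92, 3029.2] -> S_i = 4.24*(-5.17)^i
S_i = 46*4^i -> [46, 184, 736, 2944, 11776]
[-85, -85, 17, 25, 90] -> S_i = Random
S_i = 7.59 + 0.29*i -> [7.59, 7.88, 8.17, 8.46, 8.75]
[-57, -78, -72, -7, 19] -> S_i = Random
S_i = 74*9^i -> [74, 666, 5994, 53946, 485514]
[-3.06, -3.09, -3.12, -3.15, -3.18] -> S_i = -3.06 + -0.03*i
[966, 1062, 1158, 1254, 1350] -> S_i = 966 + 96*i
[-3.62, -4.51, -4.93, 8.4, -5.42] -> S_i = Random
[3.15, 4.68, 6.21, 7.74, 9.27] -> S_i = 3.15 + 1.53*i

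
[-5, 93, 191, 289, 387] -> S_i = -5 + 98*i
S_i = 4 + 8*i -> [4, 12, 20, 28, 36]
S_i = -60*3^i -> [-60, -180, -540, -1620, -4860]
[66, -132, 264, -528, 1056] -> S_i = 66*-2^i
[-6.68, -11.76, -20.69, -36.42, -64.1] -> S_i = -6.68*1.76^i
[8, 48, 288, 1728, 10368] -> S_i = 8*6^i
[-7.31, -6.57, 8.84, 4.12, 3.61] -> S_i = Random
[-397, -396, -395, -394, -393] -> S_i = -397 + 1*i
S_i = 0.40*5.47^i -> [0.4, 2.19, 11.97, 65.47, 358.1]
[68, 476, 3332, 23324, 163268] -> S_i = 68*7^i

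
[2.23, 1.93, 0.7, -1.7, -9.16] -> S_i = Random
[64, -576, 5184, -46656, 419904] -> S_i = 64*-9^i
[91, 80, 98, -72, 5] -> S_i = Random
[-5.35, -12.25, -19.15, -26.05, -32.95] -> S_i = -5.35 + -6.90*i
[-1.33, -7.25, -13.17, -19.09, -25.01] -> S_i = -1.33 + -5.92*i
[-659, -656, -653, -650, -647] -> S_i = -659 + 3*i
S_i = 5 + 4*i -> [5, 9, 13, 17, 21]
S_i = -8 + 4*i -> [-8, -4, 0, 4, 8]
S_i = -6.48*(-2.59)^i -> [-6.48, 16.78, -43.47, 112.58, -291.59]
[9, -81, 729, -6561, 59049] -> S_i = 9*-9^i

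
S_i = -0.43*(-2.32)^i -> [-0.43, 1.0, -2.31, 5.37, -12.46]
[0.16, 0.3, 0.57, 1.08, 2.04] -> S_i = 0.16*1.89^i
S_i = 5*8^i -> [5, 40, 320, 2560, 20480]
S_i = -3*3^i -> [-3, -9, -27, -81, -243]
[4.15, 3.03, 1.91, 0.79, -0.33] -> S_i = 4.15 + -1.12*i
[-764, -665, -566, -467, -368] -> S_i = -764 + 99*i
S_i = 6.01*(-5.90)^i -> [6.01, -35.46, 209.21, -1234.33, 7282.53]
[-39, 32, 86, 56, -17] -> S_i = Random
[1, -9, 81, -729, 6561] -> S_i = 1*-9^i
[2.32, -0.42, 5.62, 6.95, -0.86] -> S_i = Random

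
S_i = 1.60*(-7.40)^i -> [1.6, -11.84, 87.62, -648.36, 4797.85]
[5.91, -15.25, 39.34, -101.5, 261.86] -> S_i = 5.91*(-2.58)^i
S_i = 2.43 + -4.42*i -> [2.43, -1.99, -6.41, -10.83, -15.25]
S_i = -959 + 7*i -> [-959, -952, -945, -938, -931]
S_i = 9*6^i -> [9, 54, 324, 1944, 11664]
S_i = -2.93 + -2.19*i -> [-2.93, -5.12, -7.31, -9.5, -11.69]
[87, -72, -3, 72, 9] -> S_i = Random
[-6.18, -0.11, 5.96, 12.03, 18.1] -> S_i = -6.18 + 6.07*i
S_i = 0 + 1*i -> [0, 1, 2, 3, 4]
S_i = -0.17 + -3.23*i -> [-0.17, -3.4, -6.63, -9.86, -13.09]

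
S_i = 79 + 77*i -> [79, 156, 233, 310, 387]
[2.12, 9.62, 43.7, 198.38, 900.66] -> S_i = 2.12*4.54^i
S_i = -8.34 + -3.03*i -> [-8.34, -11.37, -14.4, -17.43, -20.46]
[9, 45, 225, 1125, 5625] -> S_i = 9*5^i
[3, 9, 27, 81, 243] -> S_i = 3*3^i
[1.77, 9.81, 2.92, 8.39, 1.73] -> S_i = Random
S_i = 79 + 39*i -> [79, 118, 157, 196, 235]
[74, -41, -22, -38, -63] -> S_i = Random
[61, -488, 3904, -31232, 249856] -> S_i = 61*-8^i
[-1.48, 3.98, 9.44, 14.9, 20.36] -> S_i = -1.48 + 5.46*i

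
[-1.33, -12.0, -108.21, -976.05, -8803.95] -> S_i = -1.33*9.02^i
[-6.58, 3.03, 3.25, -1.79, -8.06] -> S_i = Random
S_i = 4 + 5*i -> [4, 9, 14, 19, 24]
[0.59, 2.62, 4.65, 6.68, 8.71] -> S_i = 0.59 + 2.03*i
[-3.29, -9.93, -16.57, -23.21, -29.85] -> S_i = -3.29 + -6.64*i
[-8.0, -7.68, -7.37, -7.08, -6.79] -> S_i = -8.00*0.96^i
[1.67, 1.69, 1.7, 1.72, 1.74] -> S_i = 1.67*1.01^i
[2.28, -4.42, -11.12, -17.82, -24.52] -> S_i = 2.28 + -6.70*i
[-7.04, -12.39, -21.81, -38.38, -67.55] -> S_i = -7.04*1.76^i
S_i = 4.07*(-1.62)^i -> [4.07, -6.59, 10.68, -17.3, 28.03]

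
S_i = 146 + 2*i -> [146, 148, 150, 152, 154]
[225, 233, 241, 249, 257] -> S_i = 225 + 8*i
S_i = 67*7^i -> [67, 469, 3283, 22981, 160867]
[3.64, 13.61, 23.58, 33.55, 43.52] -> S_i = 3.64 + 9.97*i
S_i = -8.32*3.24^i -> [-8.32, -26.96, -87.34, -282.98, -916.86]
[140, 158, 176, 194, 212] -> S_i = 140 + 18*i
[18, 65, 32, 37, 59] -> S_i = Random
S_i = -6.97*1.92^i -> [-6.97, -13.38, -25.69, -49.33, -94.72]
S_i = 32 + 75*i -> [32, 107, 182, 257, 332]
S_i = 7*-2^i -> [7, -14, 28, -56, 112]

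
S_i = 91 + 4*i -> [91, 95, 99, 103, 107]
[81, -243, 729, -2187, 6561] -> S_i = 81*-3^i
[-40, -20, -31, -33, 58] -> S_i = Random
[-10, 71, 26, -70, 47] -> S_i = Random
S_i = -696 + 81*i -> [-696, -615, -534, -453, -372]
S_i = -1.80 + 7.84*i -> [-1.8, 6.04, 13.88, 21.72, 29.56]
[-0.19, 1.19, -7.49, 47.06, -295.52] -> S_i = -0.19*(-6.28)^i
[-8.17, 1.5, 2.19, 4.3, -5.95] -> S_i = Random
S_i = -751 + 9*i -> [-751, -742, -733, -724, -715]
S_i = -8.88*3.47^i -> [-8.88, -30.81, -106.92, -371.02, -1287.45]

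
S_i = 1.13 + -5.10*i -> [1.13, -3.97, -9.07, -14.17, -19.27]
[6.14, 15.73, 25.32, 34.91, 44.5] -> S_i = 6.14 + 9.59*i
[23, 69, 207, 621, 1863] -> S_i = 23*3^i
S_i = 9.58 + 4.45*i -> [9.58, 14.03, 18.48, 22.93, 27.38]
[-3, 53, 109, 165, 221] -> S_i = -3 + 56*i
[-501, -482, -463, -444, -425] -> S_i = -501 + 19*i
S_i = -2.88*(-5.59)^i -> [-2.88, 16.1, -89.99, 503.07, -2812.16]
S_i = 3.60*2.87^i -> [3.6, 10.33, 29.65, 85.1, 244.25]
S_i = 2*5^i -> [2, 10, 50, 250, 1250]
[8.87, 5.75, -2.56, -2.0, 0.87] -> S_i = Random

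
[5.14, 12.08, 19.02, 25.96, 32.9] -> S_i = 5.14 + 6.94*i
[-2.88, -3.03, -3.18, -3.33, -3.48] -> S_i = -2.88 + -0.15*i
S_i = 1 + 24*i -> [1, 25, 49, 73, 97]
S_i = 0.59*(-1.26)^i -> [0.59, -0.74, 0.94, -1.18, 1.49]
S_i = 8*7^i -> [8, 56, 392, 2744, 19208]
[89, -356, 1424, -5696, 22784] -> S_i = 89*-4^i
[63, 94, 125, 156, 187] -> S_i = 63 + 31*i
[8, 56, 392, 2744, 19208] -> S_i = 8*7^i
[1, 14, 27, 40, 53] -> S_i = 1 + 13*i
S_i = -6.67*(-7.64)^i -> [-6.67, 50.96, -389.33, 2974.44, -22724.76]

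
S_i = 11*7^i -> [11, 77, 539, 3773, 26411]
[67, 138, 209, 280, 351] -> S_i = 67 + 71*i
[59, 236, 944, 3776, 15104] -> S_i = 59*4^i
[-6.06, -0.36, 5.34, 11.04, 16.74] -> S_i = -6.06 + 5.70*i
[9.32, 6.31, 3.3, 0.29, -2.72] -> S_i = 9.32 + -3.01*i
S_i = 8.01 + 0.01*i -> [8.01, 8.02, 8.03, 8.04, 8.05]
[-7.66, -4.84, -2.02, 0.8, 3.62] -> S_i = -7.66 + 2.82*i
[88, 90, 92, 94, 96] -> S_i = 88 + 2*i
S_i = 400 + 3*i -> [400, 403, 406, 409, 412]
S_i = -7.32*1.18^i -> [-7.32, -8.64, -10.19, -12.03, -14.19]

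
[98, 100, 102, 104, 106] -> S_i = 98 + 2*i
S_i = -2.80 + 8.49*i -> [-2.8, 5.69, 14.18, 22.67, 31.16]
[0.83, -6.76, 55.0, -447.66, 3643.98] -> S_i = 0.83*(-8.14)^i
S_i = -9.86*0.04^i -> [-9.86, -0.39, -0.02, -0.0, -0.0]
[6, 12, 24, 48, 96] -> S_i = 6*2^i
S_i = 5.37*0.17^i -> [5.37, 0.91, 0.16, 0.03, 0.0]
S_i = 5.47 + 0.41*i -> [5.47, 5.88, 6.29, 6.7, 7.11]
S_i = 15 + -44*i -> [15, -29, -73, -117, -161]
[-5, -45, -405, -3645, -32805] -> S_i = -5*9^i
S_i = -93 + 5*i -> [-93, -88, -83, -78, -73]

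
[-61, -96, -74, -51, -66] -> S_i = Random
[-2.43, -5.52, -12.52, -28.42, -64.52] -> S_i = -2.43*2.27^i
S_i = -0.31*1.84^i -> [-0.31, -0.57, -1.05, -1.93, -3.55]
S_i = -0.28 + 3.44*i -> [-0.28, 3.16, 6.6, 10.04, 13.48]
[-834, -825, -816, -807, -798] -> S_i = -834 + 9*i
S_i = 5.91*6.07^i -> [5.91, 35.87, 217.75, 1321.76, 8023.1]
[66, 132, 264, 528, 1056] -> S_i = 66*2^i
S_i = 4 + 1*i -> [4, 5, 6, 7, 8]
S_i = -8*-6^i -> [-8, 48, -288, 1728, -10368]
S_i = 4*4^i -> [4, 16, 64, 256, 1024]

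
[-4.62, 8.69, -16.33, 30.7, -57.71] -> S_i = -4.62*(-1.88)^i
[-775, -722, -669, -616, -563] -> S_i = -775 + 53*i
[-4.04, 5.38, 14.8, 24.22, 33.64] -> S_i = -4.04 + 9.42*i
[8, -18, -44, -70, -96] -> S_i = 8 + -26*i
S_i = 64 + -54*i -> [64, 10, -44, -98, -152]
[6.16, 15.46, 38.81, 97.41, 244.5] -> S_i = 6.16*2.51^i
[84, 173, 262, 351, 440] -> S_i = 84 + 89*i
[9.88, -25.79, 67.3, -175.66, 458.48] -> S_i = 9.88*(-2.61)^i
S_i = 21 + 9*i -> [21, 30, 39, 48, 57]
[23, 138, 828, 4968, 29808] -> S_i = 23*6^i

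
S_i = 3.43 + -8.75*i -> [3.43, -5.32, -14.07, -22.82, -31.57]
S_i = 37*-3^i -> [37, -111, 333, -999, 2997]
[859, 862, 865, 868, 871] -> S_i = 859 + 3*i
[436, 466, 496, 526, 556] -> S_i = 436 + 30*i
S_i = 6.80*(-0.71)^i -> [6.8, -4.83, 3.43, -2.43, 1.73]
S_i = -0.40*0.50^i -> [-0.4, -0.2, -0.1, -0.05, -0.02]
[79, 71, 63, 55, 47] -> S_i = 79 + -8*i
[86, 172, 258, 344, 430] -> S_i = 86 + 86*i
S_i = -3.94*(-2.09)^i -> [-3.94, 8.23, -17.21, 35.97, -75.18]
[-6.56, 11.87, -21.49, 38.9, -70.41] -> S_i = -6.56*(-1.81)^i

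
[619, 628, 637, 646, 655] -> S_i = 619 + 9*i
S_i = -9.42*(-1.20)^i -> [-9.42, 11.3, -13.56, 16.28, -19.53]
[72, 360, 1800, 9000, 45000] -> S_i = 72*5^i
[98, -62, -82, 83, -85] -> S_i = Random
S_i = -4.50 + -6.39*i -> [-4.5, -10.89, -17.28, -23.67, -30.06]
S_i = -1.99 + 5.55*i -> [-1.99, 3.56, 9.11, 14.66, 20.21]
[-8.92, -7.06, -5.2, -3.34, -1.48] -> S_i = -8.92 + 1.86*i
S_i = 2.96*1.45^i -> [2.96, 4.29, 6.22, 9.02, 13.08]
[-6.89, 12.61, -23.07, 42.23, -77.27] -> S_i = -6.89*(-1.83)^i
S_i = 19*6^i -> [19, 114, 684, 4104, 24624]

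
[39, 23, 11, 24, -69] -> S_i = Random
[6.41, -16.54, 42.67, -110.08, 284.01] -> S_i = 6.41*(-2.58)^i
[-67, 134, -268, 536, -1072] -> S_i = -67*-2^i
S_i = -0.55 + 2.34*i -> [-0.55, 1.79, 4.13, 6.47, 8.81]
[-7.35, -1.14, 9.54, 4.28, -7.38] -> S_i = Random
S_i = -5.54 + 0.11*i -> [-5.54, -5.43, -5.32, -5.21, -5.1]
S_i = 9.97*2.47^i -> [9.97, 24.63, 60.83, 150.24, 371.09]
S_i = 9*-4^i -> [9, -36, 144, -576, 2304]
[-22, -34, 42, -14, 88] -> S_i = Random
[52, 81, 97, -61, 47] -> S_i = Random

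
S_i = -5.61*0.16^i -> [-5.61, -0.9, -0.14, -0.02, -0.0]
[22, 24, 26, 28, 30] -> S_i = 22 + 2*i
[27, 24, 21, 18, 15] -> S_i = 27 + -3*i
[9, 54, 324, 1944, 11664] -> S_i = 9*6^i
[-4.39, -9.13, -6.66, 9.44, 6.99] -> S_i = Random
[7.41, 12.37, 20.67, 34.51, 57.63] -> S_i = 7.41*1.67^i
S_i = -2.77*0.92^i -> [-2.77, -2.55, -2.34, -2.16, -1.98]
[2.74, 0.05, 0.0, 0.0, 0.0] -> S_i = 2.74*0.02^i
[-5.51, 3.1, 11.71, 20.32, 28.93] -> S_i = -5.51 + 8.61*i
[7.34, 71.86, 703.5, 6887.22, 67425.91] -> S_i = 7.34*9.79^i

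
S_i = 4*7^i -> [4, 28, 196, 1372, 9604]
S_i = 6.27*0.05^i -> [6.27, 0.31, 0.02, 0.0, 0.0]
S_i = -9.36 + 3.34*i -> [-9.36, -6.02, -2.68, 0.66, 4.0]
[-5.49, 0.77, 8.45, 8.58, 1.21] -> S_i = Random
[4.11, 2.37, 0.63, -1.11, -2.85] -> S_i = 4.11 + -1.74*i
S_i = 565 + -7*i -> [565, 558, 551, 544, 537]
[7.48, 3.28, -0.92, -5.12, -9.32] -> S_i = 7.48 + -4.20*i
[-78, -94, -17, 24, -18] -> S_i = Random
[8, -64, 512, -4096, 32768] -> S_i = 8*-8^i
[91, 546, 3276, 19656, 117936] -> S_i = 91*6^i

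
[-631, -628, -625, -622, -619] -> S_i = -631 + 3*i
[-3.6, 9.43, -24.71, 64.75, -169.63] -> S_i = -3.60*(-2.62)^i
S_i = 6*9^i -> [6, 54, 486, 4374, 39366]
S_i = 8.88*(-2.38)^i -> [8.88, -21.13, 50.3, -119.71, 284.92]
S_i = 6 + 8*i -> [6, 14, 22, 30, 38]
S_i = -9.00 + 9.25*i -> [-9.0, 0.25, 9.5, 18.75, 28.0]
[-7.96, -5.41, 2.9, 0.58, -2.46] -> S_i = Random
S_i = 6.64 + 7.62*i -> [6.64, 14.26, 21.88, 29.5, 37.12]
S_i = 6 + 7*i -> [6, 13, 20, 27, 34]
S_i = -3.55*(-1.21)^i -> [-3.55, 4.3, -5.2, 6.29, -7.61]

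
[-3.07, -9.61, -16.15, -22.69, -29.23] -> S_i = -3.07 + -6.54*i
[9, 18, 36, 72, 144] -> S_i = 9*2^i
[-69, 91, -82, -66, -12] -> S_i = Random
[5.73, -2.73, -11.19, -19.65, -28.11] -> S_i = 5.73 + -8.46*i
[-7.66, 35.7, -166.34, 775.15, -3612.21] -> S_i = -7.66*(-4.66)^i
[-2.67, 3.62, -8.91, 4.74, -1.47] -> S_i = Random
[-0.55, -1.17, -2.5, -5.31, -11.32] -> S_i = -0.55*2.13^i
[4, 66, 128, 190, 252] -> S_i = 4 + 62*i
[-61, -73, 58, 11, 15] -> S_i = Random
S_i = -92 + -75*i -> [-92, -167, -242, -317, -392]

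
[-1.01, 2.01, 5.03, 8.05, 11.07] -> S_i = -1.01 + 3.02*i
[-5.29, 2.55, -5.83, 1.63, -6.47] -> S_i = Random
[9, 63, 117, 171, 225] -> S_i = 9 + 54*i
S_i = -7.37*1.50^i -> [-7.37, -11.06, -16.58, -24.87, -37.31]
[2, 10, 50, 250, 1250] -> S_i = 2*5^i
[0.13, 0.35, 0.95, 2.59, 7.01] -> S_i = 0.13*2.71^i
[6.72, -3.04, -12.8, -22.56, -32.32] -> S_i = 6.72 + -9.76*i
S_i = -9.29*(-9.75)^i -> [-9.29, 90.58, -883.13, 8610.52, -83952.61]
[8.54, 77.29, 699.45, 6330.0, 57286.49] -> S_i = 8.54*9.05^i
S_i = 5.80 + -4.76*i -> [5.8, 1.04, -3.72, -8.48, -13.24]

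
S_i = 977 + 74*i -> [977, 1051, 1125, 1199, 1273]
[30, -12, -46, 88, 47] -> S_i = Random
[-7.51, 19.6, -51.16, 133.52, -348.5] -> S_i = -7.51*(-2.61)^i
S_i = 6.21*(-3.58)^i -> [6.21, -22.23, 79.59, -284.93, 1020.06]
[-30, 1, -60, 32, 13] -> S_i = Random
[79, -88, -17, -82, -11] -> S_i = Random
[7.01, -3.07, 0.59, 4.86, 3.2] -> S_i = Random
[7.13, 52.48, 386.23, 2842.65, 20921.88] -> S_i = 7.13*7.36^i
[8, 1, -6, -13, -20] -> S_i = 8 + -7*i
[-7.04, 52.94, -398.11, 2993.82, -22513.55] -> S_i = -7.04*(-7.52)^i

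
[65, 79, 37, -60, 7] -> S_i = Random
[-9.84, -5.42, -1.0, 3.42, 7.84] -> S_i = -9.84 + 4.42*i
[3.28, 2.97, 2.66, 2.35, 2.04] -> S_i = 3.28 + -0.31*i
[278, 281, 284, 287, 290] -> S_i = 278 + 3*i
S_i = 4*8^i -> [4, 32, 256, 2048, 16384]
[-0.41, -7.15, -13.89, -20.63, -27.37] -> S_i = -0.41 + -6.74*i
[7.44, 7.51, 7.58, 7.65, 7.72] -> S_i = 7.44 + 0.07*i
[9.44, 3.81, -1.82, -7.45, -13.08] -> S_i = 9.44 + -5.63*i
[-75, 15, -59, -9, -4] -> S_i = Random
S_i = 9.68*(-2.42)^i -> [9.68, -23.43, 56.69, -137.19, 332.0]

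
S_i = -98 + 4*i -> [-98, -94, -90, -86, -82]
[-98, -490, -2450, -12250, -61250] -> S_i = -98*5^i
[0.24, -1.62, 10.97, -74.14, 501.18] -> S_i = 0.24*(-6.76)^i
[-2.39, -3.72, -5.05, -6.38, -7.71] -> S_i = -2.39 + -1.33*i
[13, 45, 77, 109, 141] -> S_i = 13 + 32*i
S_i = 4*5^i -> [4, 20, 100, 500, 2500]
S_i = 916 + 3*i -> [916, 919, 922, 925, 928]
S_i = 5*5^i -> [5, 25, 125, 625, 3125]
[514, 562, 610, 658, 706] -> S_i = 514 + 48*i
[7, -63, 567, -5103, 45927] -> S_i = 7*-9^i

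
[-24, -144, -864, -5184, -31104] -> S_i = -24*6^i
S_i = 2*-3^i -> [2, -6, 18, -54, 162]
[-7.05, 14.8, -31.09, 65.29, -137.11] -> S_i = -7.05*(-2.10)^i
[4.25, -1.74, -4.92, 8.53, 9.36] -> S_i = Random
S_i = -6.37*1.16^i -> [-6.37, -7.39, -8.57, -9.94, -11.53]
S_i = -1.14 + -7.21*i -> [-1.14, -8.35, -15.56, -22.77, -29.98]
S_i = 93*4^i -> [93, 372, 1488, 5952, 23808]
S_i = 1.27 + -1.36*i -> [1.27, -0.09, -1.45, -2.81, -4.17]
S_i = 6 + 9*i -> [6, 15, 24, 33, 42]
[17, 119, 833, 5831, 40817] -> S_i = 17*7^i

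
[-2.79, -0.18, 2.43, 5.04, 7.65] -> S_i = -2.79 + 2.61*i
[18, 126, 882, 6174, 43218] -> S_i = 18*7^i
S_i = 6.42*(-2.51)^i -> [6.42, -16.11, 40.45, -101.52, 254.82]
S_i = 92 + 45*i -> [92, 137, 182, 227, 272]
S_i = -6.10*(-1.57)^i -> [-6.1, 9.58, -15.04, 23.61, -37.06]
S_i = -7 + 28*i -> [-7, 21, 49, 77, 105]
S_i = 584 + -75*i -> [584, 509, 434, 359, 284]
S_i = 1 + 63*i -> [1, 64, 127, 190, 253]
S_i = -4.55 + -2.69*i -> [-4.55, -7.24, -9.93, -12.62, -15.31]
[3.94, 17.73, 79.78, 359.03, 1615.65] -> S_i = 3.94*4.50^i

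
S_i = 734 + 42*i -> [734, 776, 818, 860, 902]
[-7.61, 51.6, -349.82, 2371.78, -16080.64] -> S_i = -7.61*(-6.78)^i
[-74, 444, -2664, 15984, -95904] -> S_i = -74*-6^i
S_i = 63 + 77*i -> [63, 140, 217, 294, 371]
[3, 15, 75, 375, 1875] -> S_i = 3*5^i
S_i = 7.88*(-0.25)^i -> [7.88, -1.97, 0.49, -0.12, 0.03]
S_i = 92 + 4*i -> [92, 96, 100, 104, 108]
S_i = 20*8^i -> [20, 160, 1280, 10240, 81920]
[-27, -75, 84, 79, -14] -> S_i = Random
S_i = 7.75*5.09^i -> [7.75, 39.45, 200.79, 1022.01, 5202.03]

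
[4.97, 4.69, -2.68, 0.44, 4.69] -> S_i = Random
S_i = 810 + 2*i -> [810, 812, 814, 816, 818]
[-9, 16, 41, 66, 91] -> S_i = -9 + 25*i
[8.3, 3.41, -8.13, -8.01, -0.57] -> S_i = Random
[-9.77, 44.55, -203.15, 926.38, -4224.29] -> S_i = -9.77*(-4.56)^i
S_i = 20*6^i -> [20, 120, 720, 4320, 25920]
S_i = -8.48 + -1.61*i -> [-8.48, -10.09, -11.7, -13.31, -14.92]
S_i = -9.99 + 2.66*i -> [-9.99, -7.33, -4.67, -2.01, 0.65]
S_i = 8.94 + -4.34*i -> [8.94, 4.6, 0.26, -4.08, -8.42]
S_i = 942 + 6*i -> [942, 948, 954, 960, 966]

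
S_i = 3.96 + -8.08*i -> [3.96, -4.12, -12.2, -20.28, -28.36]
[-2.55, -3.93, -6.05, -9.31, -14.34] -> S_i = -2.55*1.54^i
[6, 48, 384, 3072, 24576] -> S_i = 6*8^i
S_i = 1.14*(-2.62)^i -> [1.14, -2.99, 7.83, -20.5, 53.72]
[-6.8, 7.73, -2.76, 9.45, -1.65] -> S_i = Random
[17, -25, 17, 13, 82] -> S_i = Random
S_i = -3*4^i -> [-3, -12, -48, -192, -768]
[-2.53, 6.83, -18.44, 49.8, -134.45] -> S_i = -2.53*(-2.70)^i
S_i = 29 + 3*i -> [29, 32, 35, 38, 41]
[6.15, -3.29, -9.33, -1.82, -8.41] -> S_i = Random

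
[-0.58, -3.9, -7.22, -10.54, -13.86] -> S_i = -0.58 + -3.32*i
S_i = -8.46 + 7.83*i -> [-8.46, -0.63, 7.2, 15.03, 22.86]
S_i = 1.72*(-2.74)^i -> [1.72, -4.71, 12.91, -35.38, 96.95]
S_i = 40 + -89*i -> [40, -49, -138, -227, -316]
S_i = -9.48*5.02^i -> [-9.48, -47.59, -238.9, -1199.28, -6020.37]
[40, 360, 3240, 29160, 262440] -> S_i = 40*9^i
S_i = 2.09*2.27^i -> [2.09, 4.74, 10.77, 24.45, 55.49]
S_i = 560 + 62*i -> [560, 622, 684, 746, 808]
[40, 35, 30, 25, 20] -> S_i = 40 + -5*i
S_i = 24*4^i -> [24, 96, 384, 1536, 6144]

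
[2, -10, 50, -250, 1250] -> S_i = 2*-5^i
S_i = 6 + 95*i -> [6, 101, 196, 291, 386]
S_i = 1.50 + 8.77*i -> [1.5, 10.27, 19.04, 27.81, 36.58]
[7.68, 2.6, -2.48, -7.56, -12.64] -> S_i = 7.68 + -5.08*i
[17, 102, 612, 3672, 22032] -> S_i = 17*6^i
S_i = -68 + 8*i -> [-68, -60, -52, -44, -36]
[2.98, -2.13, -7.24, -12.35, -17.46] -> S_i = 2.98 + -5.11*i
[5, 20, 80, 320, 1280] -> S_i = 5*4^i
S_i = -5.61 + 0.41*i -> [-5.61, -5.2, -4.79, -4.38, -3.97]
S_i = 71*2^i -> [71, 142, 284, 568, 1136]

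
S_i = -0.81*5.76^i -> [-0.81, -4.67, -26.87, -154.79, -891.61]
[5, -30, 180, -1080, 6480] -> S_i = 5*-6^i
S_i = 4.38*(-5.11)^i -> [4.38, -22.38, 114.37, -584.44, 2986.47]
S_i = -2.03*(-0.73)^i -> [-2.03, 1.48, -1.08, 0.79, -0.58]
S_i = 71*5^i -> [71, 355, 1775, 8875, 44375]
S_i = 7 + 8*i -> [7, 15, 23, 31, 39]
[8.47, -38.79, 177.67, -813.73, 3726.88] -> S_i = 8.47*(-4.58)^i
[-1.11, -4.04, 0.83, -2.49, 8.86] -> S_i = Random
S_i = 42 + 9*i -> [42, 51, 60, 69, 78]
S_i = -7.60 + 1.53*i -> [-7.6, -6.07, -4.54, -3.01, -1.48]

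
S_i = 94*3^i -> [94, 282, 846, 2538, 7614]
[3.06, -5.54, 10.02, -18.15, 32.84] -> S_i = 3.06*(-1.81)^i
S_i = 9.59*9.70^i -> [9.59, 93.02, 902.32, 8752.53, 84899.58]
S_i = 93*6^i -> [93, 558, 3348, 20088, 120528]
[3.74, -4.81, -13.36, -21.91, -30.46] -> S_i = 3.74 + -8.55*i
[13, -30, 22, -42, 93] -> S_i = Random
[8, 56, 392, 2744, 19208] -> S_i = 8*7^i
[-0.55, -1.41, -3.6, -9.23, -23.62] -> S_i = -0.55*2.56^i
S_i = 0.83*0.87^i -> [0.83, 0.72, 0.63, 0.55, 0.48]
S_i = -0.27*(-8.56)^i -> [-0.27, 2.31, -19.78, 169.35, -1449.64]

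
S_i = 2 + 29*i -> [2, 31, 60, 89, 118]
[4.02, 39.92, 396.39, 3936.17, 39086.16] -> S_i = 4.02*9.93^i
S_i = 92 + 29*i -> [92, 121, 150, 179, 208]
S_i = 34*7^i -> [34, 238, 1666, 11662, 81634]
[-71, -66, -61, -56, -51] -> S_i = -71 + 5*i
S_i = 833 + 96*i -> [833, 929, 1025, 1121, 1217]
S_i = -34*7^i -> [-34, -238, -1666, -11662, -81634]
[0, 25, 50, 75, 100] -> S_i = 0 + 25*i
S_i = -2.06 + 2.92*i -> [-2.06, 0.86, 3.78, 6.7, 9.62]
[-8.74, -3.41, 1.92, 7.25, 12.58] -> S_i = -8.74 + 5.33*i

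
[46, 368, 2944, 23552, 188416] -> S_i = 46*8^i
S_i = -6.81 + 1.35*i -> [-6.81, -5.46, -4.11, -2.76, -1.41]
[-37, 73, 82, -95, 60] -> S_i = Random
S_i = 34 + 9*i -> [34, 43, 52, 61, 70]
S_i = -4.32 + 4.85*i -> [-4.32, 0.53, 5.38, 10.23, 15.08]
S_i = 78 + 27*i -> [78, 105, 132, 159, 186]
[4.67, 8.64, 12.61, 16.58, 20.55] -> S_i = 4.67 + 3.97*i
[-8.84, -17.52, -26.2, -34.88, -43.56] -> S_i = -8.84 + -8.68*i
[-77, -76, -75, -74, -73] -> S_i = -77 + 1*i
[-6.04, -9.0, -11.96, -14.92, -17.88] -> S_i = -6.04 + -2.96*i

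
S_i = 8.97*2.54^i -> [8.97, 22.78, 57.87, 146.99, 373.36]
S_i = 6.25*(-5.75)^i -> [6.25, -35.94, 206.64, -1188.18, 6832.06]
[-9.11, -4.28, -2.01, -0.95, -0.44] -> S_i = -9.11*0.47^i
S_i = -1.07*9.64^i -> [-1.07, -10.31, -99.43, -958.55, -9240.42]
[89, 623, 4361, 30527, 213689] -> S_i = 89*7^i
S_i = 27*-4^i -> [27, -108, 432, -1728, 6912]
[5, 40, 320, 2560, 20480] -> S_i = 5*8^i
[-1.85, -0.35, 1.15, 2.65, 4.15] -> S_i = -1.85 + 1.50*i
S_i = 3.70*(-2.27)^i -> [3.7, -8.4, 19.07, -43.28, 98.24]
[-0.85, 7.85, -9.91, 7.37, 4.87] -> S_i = Random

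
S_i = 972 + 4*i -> [972, 976, 980, 984, 988]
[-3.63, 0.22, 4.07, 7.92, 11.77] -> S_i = -3.63 + 3.85*i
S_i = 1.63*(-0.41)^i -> [1.63, -0.67, 0.27, -0.11, 0.05]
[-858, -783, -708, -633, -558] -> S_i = -858 + 75*i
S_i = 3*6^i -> [3, 18, 108, 648, 3888]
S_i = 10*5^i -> [10, 50, 250, 1250, 6250]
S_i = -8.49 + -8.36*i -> [-8.49, -16.85, -25.21, -33.57, -41.93]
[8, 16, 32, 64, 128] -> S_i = 8*2^i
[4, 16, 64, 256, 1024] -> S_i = 4*4^i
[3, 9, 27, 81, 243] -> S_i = 3*3^i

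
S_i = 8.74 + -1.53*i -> [8.74, 7.21, 5.68, 4.15, 2.62]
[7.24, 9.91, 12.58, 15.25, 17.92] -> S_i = 7.24 + 2.67*i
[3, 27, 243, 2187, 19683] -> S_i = 3*9^i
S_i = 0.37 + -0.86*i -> [0.37, -0.49, -1.35, -2.21, -3.07]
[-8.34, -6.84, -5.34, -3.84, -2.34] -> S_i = -8.34 + 1.50*i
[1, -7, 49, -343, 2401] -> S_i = 1*-7^i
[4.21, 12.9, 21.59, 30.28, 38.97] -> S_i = 4.21 + 8.69*i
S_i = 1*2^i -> [1, 2, 4, 8, 16]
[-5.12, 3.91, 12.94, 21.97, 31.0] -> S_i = -5.12 + 9.03*i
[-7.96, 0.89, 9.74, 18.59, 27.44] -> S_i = -7.96 + 8.85*i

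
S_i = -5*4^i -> [-5, -20, -80, -320, -1280]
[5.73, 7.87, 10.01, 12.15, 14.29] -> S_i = 5.73 + 2.14*i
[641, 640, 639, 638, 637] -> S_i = 641 + -1*i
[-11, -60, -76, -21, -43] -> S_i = Random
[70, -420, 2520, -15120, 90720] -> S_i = 70*-6^i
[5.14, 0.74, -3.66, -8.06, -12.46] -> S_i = 5.14 + -4.40*i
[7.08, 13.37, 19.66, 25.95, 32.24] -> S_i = 7.08 + 6.29*i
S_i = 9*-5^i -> [9, -45, 225, -1125, 5625]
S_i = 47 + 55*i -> [47, 102, 157, 212, 267]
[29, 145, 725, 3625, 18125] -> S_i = 29*5^i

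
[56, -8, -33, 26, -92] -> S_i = Random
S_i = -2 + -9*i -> [-2, -11, -20, -29, -38]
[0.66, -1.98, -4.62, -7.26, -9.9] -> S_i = 0.66 + -2.64*i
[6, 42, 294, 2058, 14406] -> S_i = 6*7^i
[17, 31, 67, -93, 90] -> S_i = Random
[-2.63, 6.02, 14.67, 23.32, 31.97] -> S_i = -2.63 + 8.65*i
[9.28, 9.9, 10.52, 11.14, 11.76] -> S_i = 9.28 + 0.62*i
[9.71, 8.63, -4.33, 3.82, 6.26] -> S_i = Random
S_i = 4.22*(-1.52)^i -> [4.22, -6.41, 9.75, -14.82, 22.53]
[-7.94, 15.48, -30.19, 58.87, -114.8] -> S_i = -7.94*(-1.95)^i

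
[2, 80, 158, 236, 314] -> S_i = 2 + 78*i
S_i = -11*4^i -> [-11, -44, -176, -704, -2816]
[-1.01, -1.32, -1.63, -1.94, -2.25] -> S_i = -1.01 + -0.31*i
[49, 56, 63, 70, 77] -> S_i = 49 + 7*i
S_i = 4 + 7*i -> [4, 11, 18, 25, 32]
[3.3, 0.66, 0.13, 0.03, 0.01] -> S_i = 3.30*0.20^i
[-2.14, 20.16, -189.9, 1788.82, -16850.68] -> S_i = -2.14*(-9.42)^i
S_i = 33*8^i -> [33, 264, 2112, 16896, 135168]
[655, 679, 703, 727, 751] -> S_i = 655 + 24*i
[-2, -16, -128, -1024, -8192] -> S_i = -2*8^i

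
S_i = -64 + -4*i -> [-64, -68, -72, -76, -80]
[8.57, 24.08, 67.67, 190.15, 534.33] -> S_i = 8.57*2.81^i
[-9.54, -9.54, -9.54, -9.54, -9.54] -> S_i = -9.54*1.00^i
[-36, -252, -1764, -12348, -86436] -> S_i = -36*7^i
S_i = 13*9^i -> [13, 117, 1053, 9477, 85293]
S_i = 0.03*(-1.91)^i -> [0.03, -0.06, 0.11, -0.21, 0.4]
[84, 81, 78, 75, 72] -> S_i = 84 + -3*i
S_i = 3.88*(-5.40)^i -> [3.88, -20.95, 113.14, -610.96, 3299.19]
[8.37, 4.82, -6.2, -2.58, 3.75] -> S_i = Random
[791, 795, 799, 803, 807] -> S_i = 791 + 4*i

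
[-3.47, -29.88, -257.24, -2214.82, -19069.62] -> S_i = -3.47*8.61^i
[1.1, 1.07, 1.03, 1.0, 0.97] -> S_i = 1.10*0.97^i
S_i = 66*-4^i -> [66, -264, 1056, -4224, 16896]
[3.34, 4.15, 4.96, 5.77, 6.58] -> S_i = 3.34 + 0.81*i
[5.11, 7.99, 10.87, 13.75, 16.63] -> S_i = 5.11 + 2.88*i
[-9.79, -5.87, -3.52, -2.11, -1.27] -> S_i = -9.79*0.60^i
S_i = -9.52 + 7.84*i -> [-9.52, -1.68, 6.16, 14.0, 21.84]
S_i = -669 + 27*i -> [-669, -642, -615, -588, -561]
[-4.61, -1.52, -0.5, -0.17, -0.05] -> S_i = -4.61*0.33^i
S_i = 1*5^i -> [1, 5, 25, 125, 625]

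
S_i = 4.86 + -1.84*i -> [4.86, 3.02, 1.18, -0.66, -2.5]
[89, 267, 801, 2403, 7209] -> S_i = 89*3^i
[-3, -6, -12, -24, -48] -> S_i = -3*2^i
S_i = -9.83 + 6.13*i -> [-9.83, -3.7, 2.43, 8.56, 14.69]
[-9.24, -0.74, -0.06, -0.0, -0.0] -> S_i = -9.24*0.08^i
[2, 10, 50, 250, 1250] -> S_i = 2*5^i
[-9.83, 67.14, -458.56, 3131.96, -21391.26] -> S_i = -9.83*(-6.83)^i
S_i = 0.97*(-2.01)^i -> [0.97, -1.95, 3.92, -7.88, 15.83]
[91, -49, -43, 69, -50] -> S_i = Random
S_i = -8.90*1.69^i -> [-8.9, -15.04, -25.42, -42.96, -72.6]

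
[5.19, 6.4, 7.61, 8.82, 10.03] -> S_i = 5.19 + 1.21*i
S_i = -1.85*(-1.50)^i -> [-1.85, 2.78, -4.16, 6.24, -9.37]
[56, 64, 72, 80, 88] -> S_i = 56 + 8*i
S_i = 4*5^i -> [4, 20, 100, 500, 2500]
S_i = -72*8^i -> [-72, -576, -4608, -36864, -294912]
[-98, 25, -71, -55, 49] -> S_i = Random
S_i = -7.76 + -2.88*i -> [-7.76, -10.64, -13.52, -16.4, -19.28]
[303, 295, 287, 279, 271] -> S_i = 303 + -8*i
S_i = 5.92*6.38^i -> [5.92, 37.77, 240.97, 1537.39, 9808.54]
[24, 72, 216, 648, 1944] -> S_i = 24*3^i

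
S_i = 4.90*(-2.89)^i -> [4.9, -14.16, 40.93, -118.27, 341.81]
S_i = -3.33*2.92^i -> [-3.33, -9.72, -28.39, -82.91, -242.09]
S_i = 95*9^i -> [95, 855, 7695, 69255, 623295]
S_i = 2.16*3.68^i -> [2.16, 7.95, 29.25, 107.65, 396.14]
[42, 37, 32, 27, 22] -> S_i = 42 + -5*i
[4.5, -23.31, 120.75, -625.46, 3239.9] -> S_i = 4.50*(-5.18)^i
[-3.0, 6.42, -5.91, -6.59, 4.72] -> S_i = Random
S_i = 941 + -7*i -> [941, 934, 927, 920, 913]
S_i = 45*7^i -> [45, 315, 2205, 15435, 108045]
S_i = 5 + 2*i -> [5, 7, 9, 11, 13]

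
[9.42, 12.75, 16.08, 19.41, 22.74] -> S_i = 9.42 + 3.33*i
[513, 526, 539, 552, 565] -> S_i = 513 + 13*i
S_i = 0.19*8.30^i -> [0.19, 1.58, 13.09, 108.64, 901.71]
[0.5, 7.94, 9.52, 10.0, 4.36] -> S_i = Random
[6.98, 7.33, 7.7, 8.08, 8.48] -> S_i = 6.98*1.05^i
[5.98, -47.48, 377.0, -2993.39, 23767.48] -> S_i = 5.98*(-7.94)^i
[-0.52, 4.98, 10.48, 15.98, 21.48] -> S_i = -0.52 + 5.50*i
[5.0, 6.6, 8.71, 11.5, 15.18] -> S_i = 5.00*1.32^i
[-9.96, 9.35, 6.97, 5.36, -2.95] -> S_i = Random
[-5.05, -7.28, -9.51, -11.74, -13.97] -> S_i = -5.05 + -2.23*i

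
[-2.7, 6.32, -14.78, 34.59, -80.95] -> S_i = -2.70*(-2.34)^i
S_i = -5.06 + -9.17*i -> [-5.06, -14.23, -23.4, -32.57, -41.74]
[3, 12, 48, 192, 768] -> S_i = 3*4^i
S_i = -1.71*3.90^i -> [-1.71, -6.67, -26.01, -101.44, -395.6]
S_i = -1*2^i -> [-1, -2, -4, -8, -16]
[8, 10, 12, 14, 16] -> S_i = 8 + 2*i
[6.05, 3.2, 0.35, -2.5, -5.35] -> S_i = 6.05 + -2.85*i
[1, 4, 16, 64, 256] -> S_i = 1*4^i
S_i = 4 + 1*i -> [4, 5, 6, 7, 8]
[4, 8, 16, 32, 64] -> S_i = 4*2^i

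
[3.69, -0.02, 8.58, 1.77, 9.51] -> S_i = Random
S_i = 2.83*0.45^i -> [2.83, 1.27, 0.57, 0.26, 0.12]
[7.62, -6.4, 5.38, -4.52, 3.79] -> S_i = 7.62*(-0.84)^i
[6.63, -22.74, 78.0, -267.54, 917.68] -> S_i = 6.63*(-3.43)^i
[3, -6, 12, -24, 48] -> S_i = 3*-2^i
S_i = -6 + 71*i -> [-6, 65, 136, 207, 278]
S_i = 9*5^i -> [9, 45, 225, 1125, 5625]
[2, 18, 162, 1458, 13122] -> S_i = 2*9^i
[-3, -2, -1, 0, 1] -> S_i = -3 + 1*i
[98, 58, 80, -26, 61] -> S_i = Random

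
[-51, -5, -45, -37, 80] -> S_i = Random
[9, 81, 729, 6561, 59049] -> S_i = 9*9^i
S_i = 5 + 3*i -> [5, 8, 11, 14, 17]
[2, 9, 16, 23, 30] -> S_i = 2 + 7*i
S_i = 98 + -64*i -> [98, 34, -30, -94, -158]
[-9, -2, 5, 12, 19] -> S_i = -9 + 7*i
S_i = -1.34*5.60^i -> [-1.34, -7.5, -42.02, -235.33, -1317.82]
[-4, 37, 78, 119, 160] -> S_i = -4 + 41*i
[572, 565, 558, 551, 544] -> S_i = 572 + -7*i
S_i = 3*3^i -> [3, 9, 27, 81, 243]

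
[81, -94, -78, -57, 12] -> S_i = Random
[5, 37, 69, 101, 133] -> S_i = 5 + 32*i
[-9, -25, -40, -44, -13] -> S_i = Random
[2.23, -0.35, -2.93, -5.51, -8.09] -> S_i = 2.23 + -2.58*i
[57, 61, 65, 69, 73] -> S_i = 57 + 4*i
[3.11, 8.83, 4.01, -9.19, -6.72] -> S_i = Random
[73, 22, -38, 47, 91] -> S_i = Random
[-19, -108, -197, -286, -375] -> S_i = -19 + -89*i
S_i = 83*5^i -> [83, 415, 2075, 10375, 51875]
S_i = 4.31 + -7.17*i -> [4.31, -2.86, -10.03, -17.2, -24.37]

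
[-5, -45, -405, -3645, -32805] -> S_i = -5*9^i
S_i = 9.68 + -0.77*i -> [9.68, 8.91, 8.14, 7.37, 6.6]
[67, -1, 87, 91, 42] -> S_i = Random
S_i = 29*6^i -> [29, 174, 1044, 6264, 37584]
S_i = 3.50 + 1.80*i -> [3.5, 5.3, 7.1, 8.9, 10.7]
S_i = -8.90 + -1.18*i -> [-8.9, -10.08, -11.26, -12.44, -13.62]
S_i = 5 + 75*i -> [5, 80, 155, 230, 305]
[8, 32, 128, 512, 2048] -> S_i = 8*4^i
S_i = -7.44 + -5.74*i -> [-7.44, -13.18, -18.92, -24.66, -30.4]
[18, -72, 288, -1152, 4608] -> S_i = 18*-4^i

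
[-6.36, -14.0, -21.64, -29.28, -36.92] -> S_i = -6.36 + -7.64*i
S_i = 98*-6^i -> [98, -588, 3528, -21168, 127008]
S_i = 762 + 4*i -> [762, 766, 770, 774, 778]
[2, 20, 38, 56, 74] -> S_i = 2 + 18*i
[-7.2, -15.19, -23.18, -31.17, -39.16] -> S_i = -7.20 + -7.99*i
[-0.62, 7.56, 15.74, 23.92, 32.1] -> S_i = -0.62 + 8.18*i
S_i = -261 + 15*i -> [-261, -246, -231, -216, -201]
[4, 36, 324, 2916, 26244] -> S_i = 4*9^i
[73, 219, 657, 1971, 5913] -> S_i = 73*3^i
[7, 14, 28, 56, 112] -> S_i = 7*2^i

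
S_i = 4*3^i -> [4, 12, 36, 108, 324]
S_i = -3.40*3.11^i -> [-3.4, -10.57, -32.89, -102.27, -318.07]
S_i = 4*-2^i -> [4, -8, 16, -32, 64]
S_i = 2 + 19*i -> [2, 21, 40, 59, 78]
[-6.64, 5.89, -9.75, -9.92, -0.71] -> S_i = Random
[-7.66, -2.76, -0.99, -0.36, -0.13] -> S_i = -7.66*0.36^i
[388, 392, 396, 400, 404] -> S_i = 388 + 4*i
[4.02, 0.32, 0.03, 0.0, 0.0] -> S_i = 4.02*0.08^i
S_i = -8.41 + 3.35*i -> [-8.41, -5.06, -1.71, 1.64, 4.99]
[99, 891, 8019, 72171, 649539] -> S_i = 99*9^i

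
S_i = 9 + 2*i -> [9, 11, 13, 15, 17]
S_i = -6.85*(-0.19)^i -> [-6.85, 1.3, -0.25, 0.05, -0.01]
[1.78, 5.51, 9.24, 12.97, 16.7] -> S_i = 1.78 + 3.73*i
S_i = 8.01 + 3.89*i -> [8.01, 11.9, 15.79, 19.68, 23.57]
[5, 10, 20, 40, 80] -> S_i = 5*2^i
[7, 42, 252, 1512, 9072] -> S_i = 7*6^i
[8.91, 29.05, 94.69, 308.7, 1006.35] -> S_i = 8.91*3.26^i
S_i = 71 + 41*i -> [71, 112, 153, 194, 235]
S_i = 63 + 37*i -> [63, 100, 137, 174, 211]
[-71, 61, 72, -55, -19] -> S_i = Random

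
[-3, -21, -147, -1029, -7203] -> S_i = -3*7^i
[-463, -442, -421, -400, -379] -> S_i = -463 + 21*i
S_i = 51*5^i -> [51, 255, 1275, 6375, 31875]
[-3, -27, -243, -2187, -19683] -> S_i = -3*9^i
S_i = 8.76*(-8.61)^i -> [8.76, -75.42, 649.4, -5591.31, 48141.18]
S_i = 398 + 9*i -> [398, 407, 416, 425, 434]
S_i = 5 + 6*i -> [5, 11, 17, 23, 29]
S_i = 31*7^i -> [31, 217, 1519, 10633, 74431]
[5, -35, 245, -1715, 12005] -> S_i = 5*-7^i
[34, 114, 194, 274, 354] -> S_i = 34 + 80*i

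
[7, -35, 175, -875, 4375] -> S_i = 7*-5^i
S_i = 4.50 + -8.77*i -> [4.5, -4.27, -13.04, -21.81, -30.58]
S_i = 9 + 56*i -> [9, 65, 121, 177, 233]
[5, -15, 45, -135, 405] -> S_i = 5*-3^i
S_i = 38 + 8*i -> [38, 46, 54, 62, 70]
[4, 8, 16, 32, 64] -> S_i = 4*2^i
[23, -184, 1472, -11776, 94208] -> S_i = 23*-8^i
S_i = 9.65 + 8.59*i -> [9.65, 18.24, 26.83, 35.42, 44.01]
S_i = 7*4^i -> [7, 28, 112, 448, 1792]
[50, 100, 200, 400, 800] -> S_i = 50*2^i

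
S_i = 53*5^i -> [53, 265, 1325, 6625, 33125]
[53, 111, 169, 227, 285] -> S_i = 53 + 58*i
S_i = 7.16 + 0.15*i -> [7.16, 7.31, 7.46, 7.61, 7.76]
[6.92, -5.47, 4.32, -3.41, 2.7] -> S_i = 6.92*(-0.79)^i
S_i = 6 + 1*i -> [6, 7, 8, 9, 10]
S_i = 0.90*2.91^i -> [0.9, 2.62, 7.62, 22.18, 64.54]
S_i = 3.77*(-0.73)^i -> [3.77, -2.75, 2.01, -1.47, 1.07]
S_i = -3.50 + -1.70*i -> [-3.5, -5.2, -6.9, -8.6, -10.3]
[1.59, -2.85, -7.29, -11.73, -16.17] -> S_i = 1.59 + -4.44*i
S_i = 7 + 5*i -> [7, 12, 17, 22, 27]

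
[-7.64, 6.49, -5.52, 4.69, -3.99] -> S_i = -7.64*(-0.85)^i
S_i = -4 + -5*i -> [-4, -9, -14, -19, -24]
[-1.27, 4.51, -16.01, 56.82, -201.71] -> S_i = -1.27*(-3.55)^i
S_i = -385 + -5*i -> [-385, -390, -395, -400, -405]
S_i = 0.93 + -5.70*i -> [0.93, -4.77, -10.47, -16.17, -21.87]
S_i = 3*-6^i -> [3, -18, 108, -648, 3888]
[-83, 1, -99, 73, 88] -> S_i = Random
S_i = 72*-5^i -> [72, -360, 1800, -9000, 45000]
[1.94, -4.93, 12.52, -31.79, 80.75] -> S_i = 1.94*(-2.54)^i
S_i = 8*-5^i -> [8, -40, 200, -1000, 5000]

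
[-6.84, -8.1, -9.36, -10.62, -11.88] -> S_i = -6.84 + -1.26*i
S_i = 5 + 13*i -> [5, 18, 31, 44, 57]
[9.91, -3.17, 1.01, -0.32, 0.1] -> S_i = 9.91*(-0.32)^i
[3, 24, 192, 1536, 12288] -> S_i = 3*8^i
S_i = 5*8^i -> [5, 40, 320, 2560, 20480]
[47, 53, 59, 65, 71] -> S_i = 47 + 6*i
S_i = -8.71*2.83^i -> [-8.71, -24.65, -69.76, -197.41, -558.68]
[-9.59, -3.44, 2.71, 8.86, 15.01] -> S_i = -9.59 + 6.15*i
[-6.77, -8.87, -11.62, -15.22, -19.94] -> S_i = -6.77*1.31^i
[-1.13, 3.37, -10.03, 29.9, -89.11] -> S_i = -1.13*(-2.98)^i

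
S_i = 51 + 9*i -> [51, 60, 69, 78, 87]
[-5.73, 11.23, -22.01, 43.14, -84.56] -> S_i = -5.73*(-1.96)^i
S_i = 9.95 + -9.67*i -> [9.95, 0.28, -9.39, -19.06, -28.73]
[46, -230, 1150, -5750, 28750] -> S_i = 46*-5^i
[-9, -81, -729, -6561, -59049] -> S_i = -9*9^i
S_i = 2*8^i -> [2, 16, 128, 1024, 8192]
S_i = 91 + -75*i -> [91, 16, -59, -134, -209]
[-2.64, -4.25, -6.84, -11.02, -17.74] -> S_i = -2.64*1.61^i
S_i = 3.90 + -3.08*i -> [3.9, 0.82, -2.26, -5.34, -8.42]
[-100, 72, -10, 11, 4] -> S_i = Random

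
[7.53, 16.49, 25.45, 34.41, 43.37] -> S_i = 7.53 + 8.96*i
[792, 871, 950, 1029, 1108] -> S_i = 792 + 79*i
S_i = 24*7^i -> [24, 168, 1176, 8232, 57624]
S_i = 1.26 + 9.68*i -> [1.26, 10.94, 20.62, 30.3, 39.98]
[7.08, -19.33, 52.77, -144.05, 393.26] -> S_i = 7.08*(-2.73)^i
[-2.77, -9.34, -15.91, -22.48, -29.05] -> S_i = -2.77 + -6.57*i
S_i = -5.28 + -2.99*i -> [-5.28, -8.27, -11.26, -14.25, -17.24]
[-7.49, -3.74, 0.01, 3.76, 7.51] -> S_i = -7.49 + 3.75*i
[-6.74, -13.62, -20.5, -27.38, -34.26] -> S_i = -6.74 + -6.88*i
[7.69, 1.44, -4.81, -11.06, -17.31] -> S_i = 7.69 + -6.25*i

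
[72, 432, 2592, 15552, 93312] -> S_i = 72*6^i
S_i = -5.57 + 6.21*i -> [-5.57, 0.64, 6.85, 13.06, 19.27]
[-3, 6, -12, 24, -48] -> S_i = -3*-2^i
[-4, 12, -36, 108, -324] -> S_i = -4*-3^i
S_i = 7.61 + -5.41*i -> [7.61, 2.2, -3.21, -8.62, -14.03]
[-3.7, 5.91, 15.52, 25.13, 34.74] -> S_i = -3.70 + 9.61*i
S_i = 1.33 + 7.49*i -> [1.33, 8.82, 16.31, 23.8, 31.29]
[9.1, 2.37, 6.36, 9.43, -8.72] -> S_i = Random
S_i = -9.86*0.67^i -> [-9.86, -6.61, -4.43, -2.97, -1.99]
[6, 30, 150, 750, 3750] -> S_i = 6*5^i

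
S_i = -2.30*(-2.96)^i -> [-2.3, 6.81, -20.15, 59.65, -176.56]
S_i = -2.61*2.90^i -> [-2.61, -7.57, -21.95, -63.66, -184.6]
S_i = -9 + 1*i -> [-9, -8, -7, -6, -5]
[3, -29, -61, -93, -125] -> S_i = 3 + -32*i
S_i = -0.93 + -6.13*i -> [-0.93, -7.06, -13.19, -19.32, -25.45]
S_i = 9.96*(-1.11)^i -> [9.96, -11.06, 12.27, -13.62, 15.12]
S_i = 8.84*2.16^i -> [8.84, 19.09, 41.24, 89.09, 192.43]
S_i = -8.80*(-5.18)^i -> [-8.8, 45.58, -236.13, 1223.13, -6335.8]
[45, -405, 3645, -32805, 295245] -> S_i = 45*-9^i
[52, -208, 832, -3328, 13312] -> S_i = 52*-4^i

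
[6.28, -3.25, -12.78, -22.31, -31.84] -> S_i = 6.28 + -9.53*i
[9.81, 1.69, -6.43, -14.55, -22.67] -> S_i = 9.81 + -8.12*i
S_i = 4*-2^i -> [4, -8, 16, -32, 64]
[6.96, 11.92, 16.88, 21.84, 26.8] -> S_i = 6.96 + 4.96*i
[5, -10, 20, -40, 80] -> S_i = 5*-2^i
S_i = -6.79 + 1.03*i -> [-6.79, -5.76, -4.73, -3.7, -2.67]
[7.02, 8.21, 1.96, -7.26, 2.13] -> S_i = Random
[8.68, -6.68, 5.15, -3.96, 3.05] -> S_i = 8.68*(-0.77)^i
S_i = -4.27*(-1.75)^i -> [-4.27, 7.47, -13.08, 22.88, -40.05]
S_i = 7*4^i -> [7, 28, 112, 448, 1792]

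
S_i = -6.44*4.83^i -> [-6.44, -31.11, -150.24, -725.65, -3504.89]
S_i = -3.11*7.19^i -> [-3.11, -22.36, -160.77, -1155.97, -8311.43]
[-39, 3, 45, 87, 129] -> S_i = -39 + 42*i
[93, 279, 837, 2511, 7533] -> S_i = 93*3^i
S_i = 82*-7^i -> [82, -574, 4018, -28126, 196882]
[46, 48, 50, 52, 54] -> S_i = 46 + 2*i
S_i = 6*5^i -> [6, 30, 150, 750, 3750]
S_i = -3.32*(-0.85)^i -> [-3.32, 2.82, -2.4, 2.04, -1.73]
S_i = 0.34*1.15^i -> [0.34, 0.39, 0.45, 0.52, 0.59]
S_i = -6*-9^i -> [-6, 54, -486, 4374, -39366]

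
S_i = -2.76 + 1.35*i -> [-2.76, -1.41, -0.06, 1.29, 2.64]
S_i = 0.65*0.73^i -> [0.65, 0.47, 0.35, 0.25, 0.18]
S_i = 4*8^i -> [4, 32, 256, 2048, 16384]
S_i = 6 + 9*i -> [6, 15, 24, 33, 42]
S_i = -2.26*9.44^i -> [-2.26, -21.33, -201.4, -1901.19, -17947.19]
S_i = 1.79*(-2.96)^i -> [1.79, -5.3, 15.68, -46.42, 137.41]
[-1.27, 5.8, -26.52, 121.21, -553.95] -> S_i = -1.27*(-4.57)^i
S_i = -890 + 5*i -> [-890, -885, -880, -875, -870]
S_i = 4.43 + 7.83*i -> [4.43, 12.26, 20.09, 27.92, 35.75]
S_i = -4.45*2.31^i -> [-4.45, -10.28, -23.75, -54.85, -126.71]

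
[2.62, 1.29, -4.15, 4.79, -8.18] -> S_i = Random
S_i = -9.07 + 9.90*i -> [-9.07, 0.83, 10.73, 20.63, 30.53]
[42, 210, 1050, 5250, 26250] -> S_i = 42*5^i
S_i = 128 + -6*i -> [128, 122, 116, 110, 104]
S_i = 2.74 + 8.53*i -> [2.74, 11.27, 19.8, 28.33, 36.86]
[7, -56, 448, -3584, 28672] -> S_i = 7*-8^i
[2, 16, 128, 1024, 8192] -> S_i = 2*8^i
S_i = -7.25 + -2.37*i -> [-7.25, -9.62, -11.99, -14.36, -16.73]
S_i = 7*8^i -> [7, 56, 448, 3584, 28672]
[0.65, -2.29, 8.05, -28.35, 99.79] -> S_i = 0.65*(-3.52)^i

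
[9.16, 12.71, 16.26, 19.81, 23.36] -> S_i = 9.16 + 3.55*i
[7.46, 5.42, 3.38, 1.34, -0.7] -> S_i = 7.46 + -2.04*i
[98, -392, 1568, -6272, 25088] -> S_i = 98*-4^i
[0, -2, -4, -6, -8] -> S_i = 0 + -2*i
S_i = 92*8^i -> [92, 736, 5888, 47104, 376832]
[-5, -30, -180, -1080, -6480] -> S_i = -5*6^i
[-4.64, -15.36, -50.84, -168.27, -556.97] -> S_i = -4.64*3.31^i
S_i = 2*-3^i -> [2, -6, 18, -54, 162]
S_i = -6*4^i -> [-6, -24, -96, -384, -1536]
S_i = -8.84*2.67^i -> [-8.84, -23.6, -63.02, -168.26, -449.26]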